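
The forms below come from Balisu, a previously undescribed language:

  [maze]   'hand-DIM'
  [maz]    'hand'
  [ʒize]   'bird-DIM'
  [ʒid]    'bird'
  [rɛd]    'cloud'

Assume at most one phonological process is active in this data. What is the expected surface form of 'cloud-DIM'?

The root 'bird' surfaces as [ʒize] and [ʒid], with a stem-final [z] ~ [d] alternation.
The stem 'hand' ([maze], [maz]) shows [z] unchanged in both environments, so [z] cannot be basic with [d] derived in isolation.
Therefore /d/ is basic and [z] is derived by intervocalic spirantization (voiced stops become fricatives between vowels).
The one attested form of 'cloud', [rɛd], shows underlying /rɛd/. Applying the same rule between vowels gives [rɛze].

[rɛze]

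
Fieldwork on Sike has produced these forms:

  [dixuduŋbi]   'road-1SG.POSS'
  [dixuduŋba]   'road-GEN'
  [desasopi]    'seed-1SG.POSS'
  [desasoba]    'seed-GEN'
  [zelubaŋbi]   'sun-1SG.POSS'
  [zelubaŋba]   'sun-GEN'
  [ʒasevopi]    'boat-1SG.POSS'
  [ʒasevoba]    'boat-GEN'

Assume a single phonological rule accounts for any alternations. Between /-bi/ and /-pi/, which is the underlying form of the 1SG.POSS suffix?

/-pi/

The 1SG.POSS morpheme has two allomorphs, [-bi] and [-pi].
The GEN suffix, which begins with [b], is invariant after every stem; so [b] is not altered by any rule here.
The 1SG.POSS suffix is therefore /-pi/ underlyingly, with post-nasal voicing: voiceless stops become voiced after a nasal.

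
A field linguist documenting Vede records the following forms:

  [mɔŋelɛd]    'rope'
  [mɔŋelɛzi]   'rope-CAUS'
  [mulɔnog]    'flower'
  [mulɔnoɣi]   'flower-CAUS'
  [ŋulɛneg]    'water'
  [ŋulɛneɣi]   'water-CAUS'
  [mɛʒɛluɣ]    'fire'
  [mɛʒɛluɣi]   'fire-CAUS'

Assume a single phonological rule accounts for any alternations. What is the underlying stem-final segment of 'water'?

/g/

In [ŋulɛneg] and [ŋulɛneɣi] the final segment of 'water' alternates: [g] ~ [ɣ].
If /ɣ/ were underlying and a rule turned it into [g] in isolation, 'fire' would also alternate; but it has [ɣ] in both [mɛʒɛluɣ] and [mɛʒɛluɣi].
The underlying segment must be /g/; voiced stops become fricatives between vowels, yielding [ɣ] there.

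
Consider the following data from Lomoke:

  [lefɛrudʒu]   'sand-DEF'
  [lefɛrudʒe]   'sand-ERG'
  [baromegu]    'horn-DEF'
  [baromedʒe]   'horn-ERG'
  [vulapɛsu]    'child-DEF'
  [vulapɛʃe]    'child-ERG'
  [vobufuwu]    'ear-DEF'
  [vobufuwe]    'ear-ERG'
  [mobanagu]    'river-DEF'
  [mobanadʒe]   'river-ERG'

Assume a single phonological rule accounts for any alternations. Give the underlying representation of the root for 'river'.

/mobanag/

In [mobanagu] and [mobanadʒe] the final segment of 'river' alternates: [g] ~ [dʒ].
If /dʒ/ were underlying and a rule turned it into [g] before the DEF suffix, 'sand' would also alternate; but it has [dʒ] in both [lefɛrudʒu] and [lefɛrudʒe].
The underlying segment must be /g/; /g/ and /s/ become palato-alveolar [dʒ] and [ʃ] before a front vowel, yielding [dʒ] there.
The underlying form of 'river' is therefore /mobanag/.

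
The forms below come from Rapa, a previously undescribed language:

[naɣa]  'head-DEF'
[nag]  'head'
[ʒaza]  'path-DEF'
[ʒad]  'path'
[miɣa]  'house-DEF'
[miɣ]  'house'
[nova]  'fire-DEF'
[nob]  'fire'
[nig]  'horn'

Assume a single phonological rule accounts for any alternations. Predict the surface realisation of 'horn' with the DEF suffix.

[niɣa]

The stem for 'head' ends in [ɣ] in [naɣa] but [g] in [nag].
Compare 'house', with invariant [ɣ] in [miɣa] and [miɣ]: an analysis with underlying /ɣ/ and a rule producing [g] in isolation would wrongly predict alternation here too.
The underlying segment must be /g/; voiced stops become fricatives between vowels, yielding [ɣ] there.
From [nig] the stem 'horn' is /nig/; between vowels this yields [niɣa].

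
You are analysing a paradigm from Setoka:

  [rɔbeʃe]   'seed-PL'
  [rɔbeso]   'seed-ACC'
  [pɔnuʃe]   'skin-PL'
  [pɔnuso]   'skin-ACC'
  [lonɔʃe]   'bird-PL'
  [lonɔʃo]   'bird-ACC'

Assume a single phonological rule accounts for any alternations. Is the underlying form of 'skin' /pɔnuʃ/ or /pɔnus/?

The stem for 'skin' ends in [ʃ] in [pɔnuʃe] but [s] in [pɔnuso].
Compare 'bird', with invariant [ʃ] in [lonɔʃe] and [lonɔʃo]: an analysis with underlying /ʃ/ and a rule producing [s] before the ACC suffix would wrongly predict alternation here too.
Therefore /s/ is basic and [ʃ] is derived by palatalization before a front vowel (/s/ becomes palato-alveolar [ʃ] before a front vowel).

/pɔnus/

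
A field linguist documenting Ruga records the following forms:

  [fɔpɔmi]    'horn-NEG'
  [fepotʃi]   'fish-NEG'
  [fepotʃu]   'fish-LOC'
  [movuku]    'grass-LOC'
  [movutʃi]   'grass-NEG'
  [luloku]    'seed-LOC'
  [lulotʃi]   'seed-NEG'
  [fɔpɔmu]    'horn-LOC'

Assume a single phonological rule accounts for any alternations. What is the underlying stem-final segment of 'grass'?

In [movutʃi] and [movuku] the final segment of 'grass' alternates: [tʃ] ~ [k].
But 'fish' keeps [tʃ] in both environments ([fepotʃi], [fepotʃu]), so there is no rule changing /tʃ/ to [k] before the LOC suffix.
Therefore /k/ is basic and [tʃ] is derived by palatalization before a front vowel (/k/ becomes palato-alveolar [tʃ] before a front vowel).

/k/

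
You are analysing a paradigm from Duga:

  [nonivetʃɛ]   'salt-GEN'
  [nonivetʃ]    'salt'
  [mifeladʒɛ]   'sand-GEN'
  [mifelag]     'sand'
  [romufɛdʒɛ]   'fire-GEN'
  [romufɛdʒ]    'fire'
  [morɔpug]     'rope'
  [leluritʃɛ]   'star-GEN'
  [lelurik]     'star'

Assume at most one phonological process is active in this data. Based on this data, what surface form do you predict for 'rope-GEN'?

[morɔpudʒɛ]

The stem for 'sand' ends in [dʒ] in [mifeladʒɛ] but [g] in [mifelag].
But 'fire' keeps [dʒ] in both environments ([romufɛdʒɛ], [romufɛdʒ]), so there is no rule changing /dʒ/ to [g] in isolation.
The alternation reflects palatalization before a front vowel: /k/ and /g/ become palato-alveolar [tʃ] and [dʒ] before a front vowel. /g/ is underlying.
From [morɔpug] the stem 'rope' is /morɔpug/; before a front vowel this yields [morɔpudʒɛ].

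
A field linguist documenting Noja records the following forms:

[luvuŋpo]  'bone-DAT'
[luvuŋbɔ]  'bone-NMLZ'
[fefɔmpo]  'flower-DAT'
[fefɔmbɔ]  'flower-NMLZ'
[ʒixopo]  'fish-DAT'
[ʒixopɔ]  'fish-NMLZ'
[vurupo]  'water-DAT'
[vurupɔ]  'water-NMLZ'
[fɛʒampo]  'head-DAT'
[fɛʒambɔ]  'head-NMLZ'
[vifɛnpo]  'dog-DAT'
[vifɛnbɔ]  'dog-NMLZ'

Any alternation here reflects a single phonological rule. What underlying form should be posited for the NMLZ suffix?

The NMLZ morpheme has two allomorphs, [-bɔ] and [-pɔ].
By contrast the DAT suffix keeps its initial [p] throughout — that segment must be underlying.
The NMLZ suffix is therefore /-bɔ/ underlyingly, with post-vocalic devoicing: voiced stops become voiceless after a vowel.

/-bɔ/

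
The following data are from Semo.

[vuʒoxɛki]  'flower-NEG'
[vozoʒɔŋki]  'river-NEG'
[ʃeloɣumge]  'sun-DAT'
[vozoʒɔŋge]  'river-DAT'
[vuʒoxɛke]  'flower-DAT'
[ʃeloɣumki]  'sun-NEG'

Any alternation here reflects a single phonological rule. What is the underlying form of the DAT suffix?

/-ge/

The DAT morpheme has two allomorphs, [-ge] and [-ke].
The NEG suffix, which begins with [k], is invariant after every stem; so [k] is not altered by any rule here.
The DAT suffix is therefore /-ge/ underlyingly, with post-vocalic devoicing: voiced stops become voiceless after a vowel.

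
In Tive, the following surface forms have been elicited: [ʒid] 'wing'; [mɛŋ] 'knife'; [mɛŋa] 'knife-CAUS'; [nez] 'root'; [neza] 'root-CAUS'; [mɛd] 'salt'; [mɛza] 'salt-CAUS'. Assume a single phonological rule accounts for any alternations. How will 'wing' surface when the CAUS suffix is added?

'salt' shows [d] ~ [z] at the end of the stem ([mɛd] vs [mɛza]).
Compare 'root', with invariant [z] in [nez] and [neza]: an analysis with underlying /z/ and a rule producing [d] in isolation would wrongly predict alternation here too.
The alternation reflects intervocalic spirantization: voiced stops become fricatives between vowels. /d/ is underlying.
From [ʒid] the stem 'wing' is /ʒid/; between vowels this yields [ʒiza].

[ʒiza]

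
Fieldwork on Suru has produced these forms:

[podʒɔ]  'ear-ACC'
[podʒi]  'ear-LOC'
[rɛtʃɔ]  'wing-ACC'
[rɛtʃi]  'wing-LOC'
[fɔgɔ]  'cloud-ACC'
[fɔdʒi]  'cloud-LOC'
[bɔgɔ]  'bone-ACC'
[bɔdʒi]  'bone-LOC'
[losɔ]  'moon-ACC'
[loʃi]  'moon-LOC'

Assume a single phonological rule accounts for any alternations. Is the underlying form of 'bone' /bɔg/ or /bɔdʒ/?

/bɔg/

The root 'bone' surfaces as [bɔgɔ] and [bɔdʒi], with a stem-final [g] ~ [dʒ] alternation.
Compare 'ear', with invariant [dʒ] in [podʒɔ] and [podʒi]: an analysis with underlying /dʒ/ and a rule producing [g] before the ACC suffix would wrongly predict alternation here too.
Therefore /g/ is basic and [dʒ] is derived by palatalization before a front vowel (/g/ and /s/ become palato-alveolar [dʒ] and [ʃ] before a front vowel).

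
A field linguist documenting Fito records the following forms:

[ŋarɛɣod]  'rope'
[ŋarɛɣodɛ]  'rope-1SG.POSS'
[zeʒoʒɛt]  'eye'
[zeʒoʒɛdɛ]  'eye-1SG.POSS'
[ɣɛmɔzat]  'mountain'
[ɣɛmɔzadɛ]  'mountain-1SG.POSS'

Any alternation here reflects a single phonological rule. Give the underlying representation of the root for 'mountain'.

The root 'mountain' surfaces as [ɣɛmɔzat] and [ɣɛmɔzadɛ], with a stem-final [t] ~ [d] alternation.
If /d/ were underlying and a rule turned it into [t] in isolation, 'rope' would also alternate; but it has [d] in both [ŋarɛɣod] and [ŋarɛɣodɛ].
The alternation reflects intervocalic voicing: voiceless stops become voiced between vowels. /t/ is underlying.

/ɣɛmɔzat/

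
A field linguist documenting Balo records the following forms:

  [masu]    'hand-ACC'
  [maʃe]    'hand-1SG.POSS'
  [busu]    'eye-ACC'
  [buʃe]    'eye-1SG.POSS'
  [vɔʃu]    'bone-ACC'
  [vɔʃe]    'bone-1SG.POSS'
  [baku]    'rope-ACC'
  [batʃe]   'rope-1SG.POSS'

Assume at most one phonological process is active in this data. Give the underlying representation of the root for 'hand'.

'hand' shows [s] ~ [ʃ] at the end of the stem ([masu] vs [maʃe]).
Compare 'bone', with invariant [ʃ] in [vɔʃu] and [vɔʃe]: an analysis with underlying /ʃ/ and a rule producing [s] before the ACC suffix would wrongly predict alternation here too.
The underlying segment must be /s/; /k/ and /s/ become palato-alveolar [tʃ] and [ʃ] before a front vowel, yielding [ʃ] there.
Hence 'hand' is /mas/ underlyingly.

/mas/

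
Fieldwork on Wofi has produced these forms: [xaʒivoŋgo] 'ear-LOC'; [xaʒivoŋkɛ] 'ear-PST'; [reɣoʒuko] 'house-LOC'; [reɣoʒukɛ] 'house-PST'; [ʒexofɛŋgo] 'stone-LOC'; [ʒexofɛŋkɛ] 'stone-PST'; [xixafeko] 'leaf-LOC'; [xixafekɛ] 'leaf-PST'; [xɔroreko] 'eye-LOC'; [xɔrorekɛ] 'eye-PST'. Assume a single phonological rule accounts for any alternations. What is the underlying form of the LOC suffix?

The LOC morpheme has two allomorphs, [-go] and [-ko].
The PST suffix, which begins with [k], is invariant after every stem; so [k] is not altered by any rule here.
The LOC suffix is therefore /-go/ underlyingly, with post-vocalic devoicing: voiced stops become voiceless after a vowel.

/-go/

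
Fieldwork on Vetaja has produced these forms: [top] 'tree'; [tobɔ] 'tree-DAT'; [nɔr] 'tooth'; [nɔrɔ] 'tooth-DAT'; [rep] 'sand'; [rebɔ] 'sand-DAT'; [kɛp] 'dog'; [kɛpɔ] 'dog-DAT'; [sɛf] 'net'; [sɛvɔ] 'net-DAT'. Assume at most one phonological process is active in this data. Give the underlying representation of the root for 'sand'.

In [rep] and [rebɔ] the final segment of 'sand' alternates: [p] ~ [b].
Compare 'dog', with invariant [p] in [kɛp] and [kɛpɔ]: an analysis with underlying /p/ and a rule producing [b] before the DAT suffix would wrongly predict alternation here too.
The alternation reflects word-final obstruent devoicing: voiced obstruents become voiceless word-finally. /b/ is underlying.
So 'sand' = /reb/.

/reb/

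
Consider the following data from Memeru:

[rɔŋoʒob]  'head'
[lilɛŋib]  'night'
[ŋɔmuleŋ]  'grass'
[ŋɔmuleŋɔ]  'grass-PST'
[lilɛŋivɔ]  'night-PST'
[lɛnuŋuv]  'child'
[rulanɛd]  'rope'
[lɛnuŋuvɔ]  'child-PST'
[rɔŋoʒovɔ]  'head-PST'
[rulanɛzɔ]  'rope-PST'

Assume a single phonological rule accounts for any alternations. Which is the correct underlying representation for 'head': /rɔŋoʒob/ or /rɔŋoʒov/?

/rɔŋoʒob/

The stem for 'head' ends in [b] in [rɔŋoʒob] but [v] in [rɔŋoʒovɔ].
If /v/ were underlying and a rule turned it into [b] in isolation, 'child' would also alternate; but it has [v] in both [lɛnuŋuv] and [lɛnuŋuvɔ].
The underlying segment must be /b/; voiced stops become fricatives between vowels, yielding [v] there.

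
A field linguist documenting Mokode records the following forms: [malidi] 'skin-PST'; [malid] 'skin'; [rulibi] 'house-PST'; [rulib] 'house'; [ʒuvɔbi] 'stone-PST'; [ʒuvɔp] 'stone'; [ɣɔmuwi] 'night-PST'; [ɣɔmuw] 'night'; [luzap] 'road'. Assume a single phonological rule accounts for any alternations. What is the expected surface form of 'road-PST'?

[luzabi]

The root 'stone' surfaces as [ʒuvɔbi] and [ʒuvɔp], with a stem-final [b] ~ [p] alternation.
The stem 'house' ([rulibi], [rulib]) shows [b] unchanged in both environments, so [b] cannot be basic with [p] derived in isolation.
Therefore /p/ is basic and [b] is derived by intervocalic voicing (voiceless stops become voiced between vowels).
The one attested form of 'road', [luzap], shows underlying /luzap/. Applying the same rule between vowels gives [luzabi].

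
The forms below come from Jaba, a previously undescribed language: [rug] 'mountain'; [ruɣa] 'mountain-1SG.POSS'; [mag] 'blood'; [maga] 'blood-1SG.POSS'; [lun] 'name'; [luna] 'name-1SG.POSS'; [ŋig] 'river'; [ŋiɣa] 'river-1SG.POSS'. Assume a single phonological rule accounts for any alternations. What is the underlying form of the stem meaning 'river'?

/ŋiɣ/

'river' shows [g] ~ [ɣ] at the end of the stem ([ŋig] vs [ŋiɣa]).
If /g/ were underlying and a rule turned it into [ɣ] before the 1SG.POSS suffix, 'blood' would also alternate; but it has [g] in both [mag] and [maga].
Therefore /ɣ/ is basic and [g] is derived by word-final hardening (voiced fricatives become stops word-finally).
Hence 'river' is /ŋiɣ/ underlyingly.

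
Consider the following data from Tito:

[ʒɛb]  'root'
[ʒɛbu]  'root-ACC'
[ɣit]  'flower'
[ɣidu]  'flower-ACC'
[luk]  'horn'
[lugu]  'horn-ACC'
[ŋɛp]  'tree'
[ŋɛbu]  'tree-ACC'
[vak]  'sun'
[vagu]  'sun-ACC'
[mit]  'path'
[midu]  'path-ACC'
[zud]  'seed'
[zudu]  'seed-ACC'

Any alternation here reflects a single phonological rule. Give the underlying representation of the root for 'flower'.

/ɣit/

The stem for 'flower' ends in [t] in [ɣit] but [d] in [ɣidu].
Compare 'seed', with invariant [d] in [zud] and [zudu]: an analysis with underlying /d/ and a rule producing [t] in isolation would wrongly predict alternation here too.
So /t/ is underlying, and a rule of intervocalic voicing — voiceless stops become voiced between vowels — gives [d].
Hence 'flower' is /ɣit/ underlyingly.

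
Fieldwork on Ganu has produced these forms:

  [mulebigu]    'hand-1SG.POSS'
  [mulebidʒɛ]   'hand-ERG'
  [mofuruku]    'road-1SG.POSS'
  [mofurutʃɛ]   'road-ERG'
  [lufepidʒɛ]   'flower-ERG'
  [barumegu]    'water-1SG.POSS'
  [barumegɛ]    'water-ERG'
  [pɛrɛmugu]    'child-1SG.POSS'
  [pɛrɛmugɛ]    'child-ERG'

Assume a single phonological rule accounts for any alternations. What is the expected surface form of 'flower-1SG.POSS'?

In [mulebigu] and [mulebidʒɛ] the final segment of 'hand' alternates: [g] ~ [dʒ].
But 'water' keeps [g] in both environments ([barumegu], [barumegɛ]), so there is no rule changing /g/ to [dʒ] before the ERG suffix.
So /dʒ/ is underlying, and a rule of depalatalization — palato-alveolar /tʃ/ and /dʒ/ become [k] and [g] when no front vowel follows — gives [g].
From [lufepidʒɛ] the stem 'flower' is /lufepidʒ/; when no front vowel follows this yields [lufepigu].

[lufepigu]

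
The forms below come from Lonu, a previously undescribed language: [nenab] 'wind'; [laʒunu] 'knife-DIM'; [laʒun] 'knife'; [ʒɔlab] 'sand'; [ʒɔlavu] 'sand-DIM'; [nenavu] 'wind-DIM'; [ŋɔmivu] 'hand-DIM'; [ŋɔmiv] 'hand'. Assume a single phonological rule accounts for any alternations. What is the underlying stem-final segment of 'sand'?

The stem for 'sand' ends in [b] in [ʒɔlab] but [v] in [ʒɔlavu].
If /v/ were underlying and a rule turned it into [b] in isolation, 'hand' would also alternate; but it has [v] in both [ŋɔmiv] and [ŋɔmivu].
The alternation reflects intervocalic spirantization: voiced stops become fricatives between vowels. /b/ is underlying.

/b/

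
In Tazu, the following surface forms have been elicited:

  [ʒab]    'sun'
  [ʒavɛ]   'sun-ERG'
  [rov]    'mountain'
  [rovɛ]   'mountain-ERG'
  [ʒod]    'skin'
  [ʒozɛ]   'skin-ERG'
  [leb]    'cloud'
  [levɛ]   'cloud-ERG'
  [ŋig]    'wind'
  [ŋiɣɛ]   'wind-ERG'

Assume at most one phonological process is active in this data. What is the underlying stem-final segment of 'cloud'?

/b/

The root 'cloud' surfaces as [leb] and [levɛ], with a stem-final [b] ~ [v] alternation.
But 'mountain' keeps [v] in both environments ([rov], [rovɛ]), so there is no rule changing /v/ to [b] in isolation.
The underlying segment must be /b/; voiced stops become fricatives between vowels, yielding [v] there.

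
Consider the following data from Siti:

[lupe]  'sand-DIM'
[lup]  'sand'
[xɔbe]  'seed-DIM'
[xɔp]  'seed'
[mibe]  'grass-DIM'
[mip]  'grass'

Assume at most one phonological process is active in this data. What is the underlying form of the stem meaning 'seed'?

The root 'seed' surfaces as [xɔbe] and [xɔp], with a stem-final [b] ~ [p] alternation.
But 'sand' keeps [p] in both environments ([lupe], [lup]), so there is no rule changing /p/ to [b] before the DIM suffix.
The underlying segment must be /b/; voiced obstruents become voiceless word-finally, yielding [p] there.

/xɔb/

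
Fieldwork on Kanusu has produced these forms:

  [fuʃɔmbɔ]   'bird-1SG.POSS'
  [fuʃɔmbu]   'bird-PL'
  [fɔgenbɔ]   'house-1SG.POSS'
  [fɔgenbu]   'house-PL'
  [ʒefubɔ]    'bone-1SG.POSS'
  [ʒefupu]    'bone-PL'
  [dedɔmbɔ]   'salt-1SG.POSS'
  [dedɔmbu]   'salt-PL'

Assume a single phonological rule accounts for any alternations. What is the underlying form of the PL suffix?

The PL suffix surfaces as [-bu] and [-pu], depending on the final segment of the stem.
By contrast the 1SG.POSS suffix keeps its initial [b] throughout — that segment must be underlying.
So the underlying form is /-pu/, and voiceless stops become voiced after a nasal.

/-pu/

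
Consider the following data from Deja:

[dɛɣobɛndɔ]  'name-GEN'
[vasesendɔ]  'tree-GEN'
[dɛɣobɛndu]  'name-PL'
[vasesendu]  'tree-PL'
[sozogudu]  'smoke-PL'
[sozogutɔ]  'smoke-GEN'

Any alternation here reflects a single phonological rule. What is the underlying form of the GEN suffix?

The GEN morpheme has two allomorphs, [-dɔ] and [-tɔ].
The PL suffix, which begins with [d], is invariant after every stem; so [d] is not altered by any rule here.
The GEN suffix is therefore /-tɔ/ underlyingly, with post-nasal voicing: voiceless stops become voiced after a nasal.

/-tɔ/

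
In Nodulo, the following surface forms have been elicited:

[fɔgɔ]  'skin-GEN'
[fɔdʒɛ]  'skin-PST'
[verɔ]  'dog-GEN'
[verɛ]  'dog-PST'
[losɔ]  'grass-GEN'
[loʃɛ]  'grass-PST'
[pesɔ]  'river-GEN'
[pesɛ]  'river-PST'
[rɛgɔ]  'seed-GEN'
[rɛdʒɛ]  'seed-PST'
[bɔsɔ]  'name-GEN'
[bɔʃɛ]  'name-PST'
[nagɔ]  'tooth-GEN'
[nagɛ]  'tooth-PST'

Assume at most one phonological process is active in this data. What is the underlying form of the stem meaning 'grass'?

/loʃ/

The stem for 'grass' ends in [s] in [losɔ] but [ʃ] in [loʃɛ].
The stem 'river' ([pesɔ], [pesɛ]) shows [s] unchanged in both environments, so [s] cannot be basic with [ʃ] derived before the PST suffix.
The alternation reflects depalatalization: palato-alveolar /dʒ/ and /ʃ/ become [g] and [s] when no front vowel follows. /ʃ/ is underlying.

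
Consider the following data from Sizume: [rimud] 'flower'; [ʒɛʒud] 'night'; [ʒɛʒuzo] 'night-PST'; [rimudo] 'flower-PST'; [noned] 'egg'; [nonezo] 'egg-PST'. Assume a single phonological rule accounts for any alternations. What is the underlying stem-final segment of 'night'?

/z/

In [ʒɛʒud] and [ʒɛʒuzo] the final segment of 'night' alternates: [d] ~ [z].
Compare 'flower', with invariant [d] in [rimud] and [rimudo]: an analysis with underlying /d/ and a rule producing [z] before the PST suffix would wrongly predict alternation here too.
Therefore /z/ is basic and [d] is derived by word-final hardening (voiced fricatives become stops word-finally).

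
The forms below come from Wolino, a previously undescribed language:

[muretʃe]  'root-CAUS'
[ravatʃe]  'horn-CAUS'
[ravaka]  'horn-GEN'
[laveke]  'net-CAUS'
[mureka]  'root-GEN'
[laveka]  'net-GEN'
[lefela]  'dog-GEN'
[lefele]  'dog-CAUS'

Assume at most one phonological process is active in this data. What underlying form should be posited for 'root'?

The stem for 'root' ends in [tʃ] in [muretʃe] but [k] in [mureka].
But 'net' keeps [k] in both environments ([laveke], [laveka]), so there is no rule changing /k/ to [tʃ] before the CAUS suffix.
Therefore /tʃ/ is basic and [k] is derived by depalatalization (palato-alveolar /tʃ/ becomes [k] when no front vowel follows).
The underlying form of 'root' is therefore /muretʃ/.

/muretʃ/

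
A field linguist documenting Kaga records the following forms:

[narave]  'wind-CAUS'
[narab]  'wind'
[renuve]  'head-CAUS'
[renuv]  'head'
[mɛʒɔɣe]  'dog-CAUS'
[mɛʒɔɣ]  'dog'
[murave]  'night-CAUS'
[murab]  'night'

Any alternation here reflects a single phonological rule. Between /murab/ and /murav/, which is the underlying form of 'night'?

In [murave] and [murab] the final segment of 'night' alternates: [v] ~ [b].
The stem 'head' ([renuve], [renuv]) shows [v] unchanged in both environments, so [v] cannot be basic with [b] derived in isolation.
So /b/ is underlying, and a rule of intervocalic spirantization — voiced stops become fricatives between vowels — gives [v].

/murab/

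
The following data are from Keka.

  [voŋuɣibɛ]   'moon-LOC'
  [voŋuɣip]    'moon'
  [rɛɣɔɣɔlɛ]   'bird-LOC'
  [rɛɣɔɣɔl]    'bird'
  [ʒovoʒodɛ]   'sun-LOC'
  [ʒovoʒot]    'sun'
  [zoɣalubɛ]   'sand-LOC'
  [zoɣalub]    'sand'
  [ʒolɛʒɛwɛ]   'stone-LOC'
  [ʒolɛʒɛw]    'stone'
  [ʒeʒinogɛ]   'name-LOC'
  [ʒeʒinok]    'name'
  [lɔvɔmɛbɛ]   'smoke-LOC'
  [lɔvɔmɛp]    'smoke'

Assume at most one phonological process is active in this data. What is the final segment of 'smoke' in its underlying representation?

The stem for 'smoke' ends in [b] in [lɔvɔmɛbɛ] but [p] in [lɔvɔmɛp].
The stem 'sand' ([zoɣalubɛ], [zoɣalub]) shows [b] unchanged in both environments, so [b] cannot be basic with [p] derived in isolation.
Therefore /p/ is basic and [b] is derived by intervocalic voicing (voiceless stops become voiced between vowels).

/p/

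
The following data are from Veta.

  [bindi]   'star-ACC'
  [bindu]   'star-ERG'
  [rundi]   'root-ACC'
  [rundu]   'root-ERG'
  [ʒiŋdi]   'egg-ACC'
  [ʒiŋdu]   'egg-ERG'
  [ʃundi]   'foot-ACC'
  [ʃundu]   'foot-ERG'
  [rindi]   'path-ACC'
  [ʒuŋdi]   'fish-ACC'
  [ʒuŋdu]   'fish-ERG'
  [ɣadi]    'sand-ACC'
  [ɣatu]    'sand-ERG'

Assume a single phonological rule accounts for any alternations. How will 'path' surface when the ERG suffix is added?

The ERG morpheme has two allomorphs, [-du] and [-tu].
The ACC suffix, which begins with [d], is invariant after every stem; so [d] is not altered by any rule here.
So the underlying form is /-tu/, and voiceless stops become voiced after a nasal.
After 'path', which ends in a nasal, the suffix surfaces as [-du], giving [rindu].

[rindu]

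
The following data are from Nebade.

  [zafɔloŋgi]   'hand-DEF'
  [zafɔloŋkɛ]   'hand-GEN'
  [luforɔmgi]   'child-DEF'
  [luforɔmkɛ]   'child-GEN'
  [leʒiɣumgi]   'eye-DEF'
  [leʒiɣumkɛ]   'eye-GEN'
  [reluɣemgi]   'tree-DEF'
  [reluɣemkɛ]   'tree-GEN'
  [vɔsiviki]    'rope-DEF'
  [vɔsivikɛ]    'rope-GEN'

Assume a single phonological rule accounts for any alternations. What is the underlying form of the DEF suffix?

/-gi/

The DEF suffix surfaces as [-gi] and [-ki], depending on the final segment of the stem.
The GEN suffix, which begins with [k], is invariant after every stem; so [k] is not altered by any rule here.
The DEF suffix is therefore /-gi/ underlyingly, with post-vocalic devoicing: voiced stops become voiceless after a vowel.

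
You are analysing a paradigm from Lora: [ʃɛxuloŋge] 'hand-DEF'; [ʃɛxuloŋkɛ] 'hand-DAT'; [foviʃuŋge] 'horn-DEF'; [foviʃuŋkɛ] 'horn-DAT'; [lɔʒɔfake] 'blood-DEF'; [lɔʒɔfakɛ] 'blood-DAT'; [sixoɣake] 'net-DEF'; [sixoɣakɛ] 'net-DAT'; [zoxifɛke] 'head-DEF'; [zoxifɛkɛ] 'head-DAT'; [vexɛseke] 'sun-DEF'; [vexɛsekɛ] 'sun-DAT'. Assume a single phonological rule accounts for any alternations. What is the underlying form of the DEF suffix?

/-ge/

The DEF morpheme has two allomorphs, [-ge] and [-ke].
The DAT suffix, which begins with [k], is invariant after every stem; so [k] is not altered by any rule here.
So the underlying form is /-ge/, and voiced stops become voiceless after a vowel.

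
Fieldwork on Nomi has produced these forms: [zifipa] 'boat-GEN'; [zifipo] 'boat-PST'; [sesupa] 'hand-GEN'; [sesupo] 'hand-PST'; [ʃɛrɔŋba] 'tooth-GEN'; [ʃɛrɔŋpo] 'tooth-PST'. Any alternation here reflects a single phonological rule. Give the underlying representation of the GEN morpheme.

The GEN morpheme has two allomorphs, [-ba] and [-pa].
The PST suffix, which begins with [p], is invariant after every stem; so [p] is not altered by any rule here.
So the underlying form is /-ba/, and voiced stops become voiceless after a vowel.

/-ba/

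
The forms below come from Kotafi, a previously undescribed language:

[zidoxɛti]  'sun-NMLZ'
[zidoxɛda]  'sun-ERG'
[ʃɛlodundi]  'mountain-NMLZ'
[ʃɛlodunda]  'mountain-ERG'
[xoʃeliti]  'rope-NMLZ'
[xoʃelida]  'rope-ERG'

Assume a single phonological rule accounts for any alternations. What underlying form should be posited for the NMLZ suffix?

The NMLZ morpheme has two allomorphs, [-di] and [-ti].
By contrast the ERG suffix keeps its initial [d] throughout — that segment must be underlying.
The NMLZ suffix is therefore /-ti/ underlyingly, with post-nasal voicing: voiceless stops become voiced after a nasal.

/-ti/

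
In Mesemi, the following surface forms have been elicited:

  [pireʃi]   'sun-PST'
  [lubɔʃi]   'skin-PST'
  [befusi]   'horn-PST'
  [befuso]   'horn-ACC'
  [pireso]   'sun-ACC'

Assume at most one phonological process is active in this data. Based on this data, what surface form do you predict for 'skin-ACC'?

[lubɔso]

The root 'sun' surfaces as [pireso] and [pireʃi], with a stem-final [s] ~ [ʃ] alternation.
The stem 'horn' ([befuso], [befusi]) shows [s] unchanged in both environments, so [s] cannot be basic with [ʃ] derived before the PST suffix.
The underlying segment must be /ʃ/; palato-alveolar /ʃ/ becomes [s] when no front vowel follows, yielding [s] there.
From [lubɔʃi] the stem 'skin' is /lubɔʃ/; when no front vowel follows this yields [lubɔso].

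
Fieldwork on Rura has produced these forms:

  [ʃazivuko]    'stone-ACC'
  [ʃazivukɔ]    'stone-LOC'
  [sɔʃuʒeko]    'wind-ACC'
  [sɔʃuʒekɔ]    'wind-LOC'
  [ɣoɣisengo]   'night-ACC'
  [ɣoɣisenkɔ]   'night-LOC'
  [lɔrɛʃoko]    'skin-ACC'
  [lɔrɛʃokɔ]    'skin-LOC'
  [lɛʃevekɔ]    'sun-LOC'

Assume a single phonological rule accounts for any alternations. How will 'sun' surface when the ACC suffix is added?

The ACC suffix surfaces as [-go] and [-ko], depending on the final segment of the stem.
The LOC suffix, which begins with [k], is invariant after every stem; so [k] is not altered by any rule here.
So the underlying form is /-go/, and voiced stops become voiceless after a vowel.
After 'sun', which ends in a vowel, the suffix surfaces as [-ko], giving [lɛʃeveko].

[lɛʃeveko]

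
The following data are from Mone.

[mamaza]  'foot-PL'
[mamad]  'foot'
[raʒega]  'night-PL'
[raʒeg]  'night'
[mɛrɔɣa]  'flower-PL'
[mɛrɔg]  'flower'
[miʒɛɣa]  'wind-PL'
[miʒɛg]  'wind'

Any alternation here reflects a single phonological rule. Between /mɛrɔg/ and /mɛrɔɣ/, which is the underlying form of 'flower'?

/mɛrɔɣ/

In [mɛrɔɣa] and [mɛrɔg] the final segment of 'flower' alternates: [ɣ] ~ [g].
Compare 'night', with invariant [g] in [raʒega] and [raʒeg]: an analysis with underlying /g/ and a rule producing [ɣ] before the PL suffix would wrongly predict alternation here too.
So /ɣ/ is underlying, and a rule of word-final hardening — voiced fricatives become stops word-finally — gives [g].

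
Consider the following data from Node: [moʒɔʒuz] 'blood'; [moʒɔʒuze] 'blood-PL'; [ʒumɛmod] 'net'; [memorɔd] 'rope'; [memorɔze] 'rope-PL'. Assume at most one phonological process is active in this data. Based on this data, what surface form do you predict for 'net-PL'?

The stem for 'rope' ends in [d] in [memorɔd] but [z] in [memorɔze].
But 'blood' keeps [z] in both environments ([moʒɔʒuz], [moʒɔʒuze]), so there is no rule changing /z/ to [d] in isolation.
So /d/ is underlying, and a rule of intervocalic spirantization — voiced stops become fricatives between vowels — gives [z].
The one attested form of 'net', [ʒumɛmod], shows underlying /ʒumɛmod/. Applying the same rule between vowels gives [ʒumɛmoze].

[ʒumɛmoze]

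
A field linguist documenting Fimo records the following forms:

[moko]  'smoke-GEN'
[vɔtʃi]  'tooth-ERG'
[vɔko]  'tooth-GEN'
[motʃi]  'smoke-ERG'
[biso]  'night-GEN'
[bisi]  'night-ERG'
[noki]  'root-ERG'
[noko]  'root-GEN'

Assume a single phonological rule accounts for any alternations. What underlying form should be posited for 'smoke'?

/motʃ/

The root 'smoke' surfaces as [motʃi] and [moko], with a stem-final [tʃ] ~ [k] alternation.
But 'root' keeps [k] in both environments ([noki], [noko]), so there is no rule changing /k/ to [tʃ] before the ERG suffix.
The alternation reflects depalatalization: palato-alveolar /tʃ/ becomes [k] when no front vowel follows. /tʃ/ is underlying.
So 'smoke' = /motʃ/.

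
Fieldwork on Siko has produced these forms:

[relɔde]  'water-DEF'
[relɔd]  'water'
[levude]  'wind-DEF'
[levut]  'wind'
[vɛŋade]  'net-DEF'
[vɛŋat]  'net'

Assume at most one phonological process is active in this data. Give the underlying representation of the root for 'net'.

'net' shows [d] ~ [t] at the end of the stem ([vɛŋade] vs [vɛŋat]).
The stem 'water' ([relɔde], [relɔd]) shows [d] unchanged in both environments, so [d] cannot be basic with [t] derived in isolation.
The alternation reflects intervocalic voicing: voiceless stops become voiced between vowels. /t/ is underlying.

/vɛŋat/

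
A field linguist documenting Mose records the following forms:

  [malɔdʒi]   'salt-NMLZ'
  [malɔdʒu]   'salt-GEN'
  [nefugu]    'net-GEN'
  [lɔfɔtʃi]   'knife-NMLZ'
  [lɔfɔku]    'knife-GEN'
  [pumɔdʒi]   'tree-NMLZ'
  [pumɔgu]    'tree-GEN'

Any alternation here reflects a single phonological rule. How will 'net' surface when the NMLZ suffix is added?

In [pumɔdʒi] and [pumɔgu] the final segment of 'tree' alternates: [dʒ] ~ [g].
But 'salt' keeps [dʒ] in both environments ([malɔdʒi], [malɔdʒu]), so there is no rule changing /dʒ/ to [g] before the GEN suffix.
So /g/ is underlying, and a rule of palatalization before a front vowel — /k/ and /g/ become palato-alveolar [tʃ] and [dʒ] before a front vowel — gives [dʒ].
The one attested form of 'net', [nefugu], shows underlying /nefug/. Applying the same rule before a front vowel gives [nefudʒi].

[nefudʒi]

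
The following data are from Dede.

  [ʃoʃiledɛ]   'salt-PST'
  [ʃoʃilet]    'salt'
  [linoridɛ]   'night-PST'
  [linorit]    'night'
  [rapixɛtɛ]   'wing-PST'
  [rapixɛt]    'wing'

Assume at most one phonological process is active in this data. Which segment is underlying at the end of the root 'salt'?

/d/

In [ʃoʃiledɛ] and [ʃoʃilet] the final segment of 'salt' alternates: [d] ~ [t].
The stem 'wing' ([rapixɛtɛ], [rapixɛt]) shows [t] unchanged in both environments, so [t] cannot be basic with [d] derived before the PST suffix.
Therefore /d/ is basic and [t] is derived by word-final obstruent devoicing (voiced obstruents become voiceless word-finally).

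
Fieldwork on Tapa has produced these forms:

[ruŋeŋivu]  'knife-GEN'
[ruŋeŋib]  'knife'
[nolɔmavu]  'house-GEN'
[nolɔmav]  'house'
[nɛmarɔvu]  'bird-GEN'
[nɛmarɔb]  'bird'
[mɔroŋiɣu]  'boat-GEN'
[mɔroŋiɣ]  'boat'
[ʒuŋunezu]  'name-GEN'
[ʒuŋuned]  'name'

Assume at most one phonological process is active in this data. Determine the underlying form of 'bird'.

'bird' shows [v] ~ [b] at the end of the stem ([nɛmarɔvu] vs [nɛmarɔb]).
But 'house' keeps [v] in both environments ([nolɔmavu], [nolɔmav]), so there is no rule changing /v/ to [b] in isolation.
The alternation reflects intervocalic spirantization: voiced stops become fricatives between vowels. /b/ is underlying.

/nɛmarɔb/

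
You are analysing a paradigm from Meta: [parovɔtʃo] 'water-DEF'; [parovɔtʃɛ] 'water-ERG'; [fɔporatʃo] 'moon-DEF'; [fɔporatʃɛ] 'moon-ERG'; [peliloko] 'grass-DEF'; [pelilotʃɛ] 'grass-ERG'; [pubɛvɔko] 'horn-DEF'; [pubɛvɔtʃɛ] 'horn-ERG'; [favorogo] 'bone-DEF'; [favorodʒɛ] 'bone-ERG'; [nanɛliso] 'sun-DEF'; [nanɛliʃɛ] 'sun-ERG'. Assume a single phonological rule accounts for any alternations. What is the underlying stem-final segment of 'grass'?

'grass' shows [k] ~ [tʃ] at the end of the stem ([peliloko] vs [pelilotʃɛ]).
But 'moon' keeps [tʃ] in both environments ([fɔporatʃo], [fɔporatʃɛ]), so there is no rule changing /tʃ/ to [k] before the DEF suffix.
So /k/ is underlying, and a rule of palatalization before a front vowel — /k/, /g/ and /s/ become palato-alveolar [tʃ], [dʒ] and [ʃ] before a front vowel — gives [tʃ].

/k/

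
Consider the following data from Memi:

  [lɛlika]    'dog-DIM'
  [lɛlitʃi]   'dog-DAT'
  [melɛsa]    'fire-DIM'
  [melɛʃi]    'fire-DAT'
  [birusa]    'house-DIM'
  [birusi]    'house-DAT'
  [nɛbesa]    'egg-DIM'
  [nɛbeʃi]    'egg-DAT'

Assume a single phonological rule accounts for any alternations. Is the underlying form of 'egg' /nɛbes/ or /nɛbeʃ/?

/nɛbeʃ/

'egg' shows [s] ~ [ʃ] at the end of the stem ([nɛbesa] vs [nɛbeʃi]).
If /s/ were underlying and a rule turned it into [ʃ] before the DAT suffix, 'house' would also alternate; but it has [s] in both [birusa] and [birusi].
Therefore /ʃ/ is basic and [s] is derived by depalatalization (palato-alveolar /tʃ/ and /ʃ/ become [k] and [s] when no front vowel follows).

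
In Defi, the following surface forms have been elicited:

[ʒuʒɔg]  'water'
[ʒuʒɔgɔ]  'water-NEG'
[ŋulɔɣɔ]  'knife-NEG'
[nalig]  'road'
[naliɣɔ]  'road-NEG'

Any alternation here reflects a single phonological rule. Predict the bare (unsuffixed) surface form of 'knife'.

[ŋulɔg]

The root 'road' surfaces as [nalig] and [naliɣɔ], with a stem-final [g] ~ [ɣ] alternation.
But 'water' keeps [g] in both environments ([ʒuʒɔg], [ʒuʒɔgɔ]), so there is no rule changing /g/ to [ɣ] before the NEG suffix.
So /ɣ/ is underlying, and a rule of word-final hardening — voiced fricatives become stops word-finally — gives [g].
The one attested form of 'knife', [ŋulɔɣɔ], shows underlying /ŋulɔɣ/. Applying the same rule word-finally gives [ŋulɔg].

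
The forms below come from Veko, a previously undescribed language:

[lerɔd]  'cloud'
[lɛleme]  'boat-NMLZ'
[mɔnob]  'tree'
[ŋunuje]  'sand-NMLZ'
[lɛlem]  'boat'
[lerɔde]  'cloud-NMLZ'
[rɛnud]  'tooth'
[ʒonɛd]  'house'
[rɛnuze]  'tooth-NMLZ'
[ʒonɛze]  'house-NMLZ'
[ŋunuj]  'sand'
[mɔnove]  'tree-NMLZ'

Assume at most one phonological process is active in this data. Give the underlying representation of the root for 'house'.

'house' shows [d] ~ [z] at the end of the stem ([ʒonɛd] vs [ʒonɛze]).
But 'cloud' keeps [d] in both environments ([lerɔd], [lerɔde]), so there is no rule changing /d/ to [z] before the NMLZ suffix.
Therefore /z/ is basic and [d] is derived by word-final hardening (voiced fricatives become stops word-finally).
Hence 'house' is /ʒonɛz/ underlyingly.

/ʒonɛz/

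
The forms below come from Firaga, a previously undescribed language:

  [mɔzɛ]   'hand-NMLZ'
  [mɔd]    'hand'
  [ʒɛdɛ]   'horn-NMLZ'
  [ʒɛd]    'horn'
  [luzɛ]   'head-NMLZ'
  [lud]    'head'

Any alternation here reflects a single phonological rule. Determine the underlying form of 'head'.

In [luzɛ] and [lud] the final segment of 'head' alternates: [z] ~ [d].
Compare 'horn', with invariant [d] in [ʒɛdɛ] and [ʒɛd]: an analysis with underlying /d/ and a rule producing [z] before the NMLZ suffix would wrongly predict alternation here too.
The alternation reflects word-final hardening: voiced fricatives become stops word-finally. /z/ is underlying.
The underlying form of 'head' is therefore /luz/.

/luz/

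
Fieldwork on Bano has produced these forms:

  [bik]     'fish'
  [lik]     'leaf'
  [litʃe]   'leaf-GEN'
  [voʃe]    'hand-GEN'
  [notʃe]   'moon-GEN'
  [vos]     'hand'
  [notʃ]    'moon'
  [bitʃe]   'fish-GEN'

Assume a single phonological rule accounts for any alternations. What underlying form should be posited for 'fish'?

/bik/

In [bik] and [bitʃe] the final segment of 'fish' alternates: [k] ~ [tʃ].
But 'moon' keeps [tʃ] in both environments ([notʃ], [notʃe]), so there is no rule changing /tʃ/ to [k] in isolation.
The underlying segment must be /k/; /k/ and /s/ become palato-alveolar [tʃ] and [ʃ] before a front vowel, yielding [tʃ] there.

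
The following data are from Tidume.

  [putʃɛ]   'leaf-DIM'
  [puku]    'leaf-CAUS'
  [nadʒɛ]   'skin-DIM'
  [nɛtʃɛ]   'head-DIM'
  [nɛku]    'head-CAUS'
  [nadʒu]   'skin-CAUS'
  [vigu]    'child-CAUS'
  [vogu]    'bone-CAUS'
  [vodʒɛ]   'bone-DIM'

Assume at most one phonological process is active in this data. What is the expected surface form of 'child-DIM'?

[vidʒɛ]

The root 'bone' surfaces as [vodʒɛ] and [vogu], with a stem-final [dʒ] ~ [g] alternation.
If /dʒ/ were underlying and a rule turned it into [g] before the CAUS suffix, 'skin' would also alternate; but it has [dʒ] in both [nadʒɛ] and [nadʒu].
Therefore /g/ is basic and [dʒ] is derived by palatalization before a front vowel (/k/ and /g/ become palato-alveolar [tʃ] and [dʒ] before a front vowel).
From [vigu] the stem 'child' is /vig/; before a front vowel this yields [vidʒɛ].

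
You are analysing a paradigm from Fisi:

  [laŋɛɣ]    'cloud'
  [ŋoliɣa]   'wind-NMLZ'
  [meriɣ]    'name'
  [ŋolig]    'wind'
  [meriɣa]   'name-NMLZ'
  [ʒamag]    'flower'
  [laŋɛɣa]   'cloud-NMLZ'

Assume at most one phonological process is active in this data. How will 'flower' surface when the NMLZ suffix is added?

The stem for 'wind' ends in [ɣ] in [ŋoliɣa] but [g] in [ŋolig].
The stem 'cloud' ([laŋɛɣa], [laŋɛɣ]) shows [ɣ] unchanged in both environments, so [ɣ] cannot be basic with [g] derived in isolation.
Therefore /g/ is basic and [ɣ] is derived by intervocalic spirantization (voiced stops become fricatives between vowels).
The one attested form of 'flower', [ʒamag], shows underlying /ʒamag/. Applying the same rule between vowels gives [ʒamaɣa].

[ʒamaɣa]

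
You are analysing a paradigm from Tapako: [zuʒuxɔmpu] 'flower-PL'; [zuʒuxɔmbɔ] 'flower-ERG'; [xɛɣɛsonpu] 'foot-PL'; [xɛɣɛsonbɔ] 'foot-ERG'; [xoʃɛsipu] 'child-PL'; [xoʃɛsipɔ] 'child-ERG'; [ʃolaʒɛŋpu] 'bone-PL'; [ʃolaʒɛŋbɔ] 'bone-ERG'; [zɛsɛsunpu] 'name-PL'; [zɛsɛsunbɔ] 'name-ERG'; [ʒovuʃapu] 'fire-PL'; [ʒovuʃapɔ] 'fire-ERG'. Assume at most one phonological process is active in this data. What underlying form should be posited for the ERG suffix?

The ERG morpheme has two allomorphs, [-bɔ] and [-pɔ].
The PL suffix, which begins with [p], is invariant after every stem; so [p] is not altered by any rule here.
So the underlying form is /-bɔ/, and voiced stops become voiceless after a vowel.

/-bɔ/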